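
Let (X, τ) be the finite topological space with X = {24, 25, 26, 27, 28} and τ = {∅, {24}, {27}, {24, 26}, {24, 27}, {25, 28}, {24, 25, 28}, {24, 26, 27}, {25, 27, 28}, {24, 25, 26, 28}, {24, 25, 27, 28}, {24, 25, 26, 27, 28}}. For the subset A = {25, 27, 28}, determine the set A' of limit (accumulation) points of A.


A' = {25, 28}

For each x ∈ X, list the open sets U ∈ τ with x ∈ U, then check whether U ∩ (A ∖ {x}) ≠ ∅ for every such U.
  x = 24: open {24} ∋ x has {24} ∩ (A ∖ {24}) = ∅, so x is NOT a limit point.
  x = 25: opens ∋ x are {25, 28}, {24, 25, 28}, {25, 27, 28}, {24, 25, 26, 28}, {24, 25, 27, 28}, {24, 25, 26, 27, 28}; each meets A ∖ {25}, so x IS a limit point.
  x = 26: open {24, 26} ∋ x has {24, 26} ∩ (A ∖ {26}) = ∅, so x is NOT a limit point.
  x = 27: open {27} ∋ x has {27} ∩ (A ∖ {27}) = ∅, so x is NOT a limit point.
  x = 28: opens ∋ x are {25, 28}, {24, 25, 28}, {25, 27, 28}, {24, 25, 26, 28}, {24, 25, 27, 28}, {24, 25, 26, 27, 28}; each meets A ∖ {28}, so x IS a limit point.
Collecting: A' = {25, 28}.


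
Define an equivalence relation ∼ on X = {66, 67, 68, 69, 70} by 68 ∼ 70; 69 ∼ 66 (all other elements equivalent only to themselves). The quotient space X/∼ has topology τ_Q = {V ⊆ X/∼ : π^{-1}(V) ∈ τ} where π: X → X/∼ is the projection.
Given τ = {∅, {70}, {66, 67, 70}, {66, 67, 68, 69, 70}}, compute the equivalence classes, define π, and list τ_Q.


X/∼ = {[66=69], [67], [68=70]}; |τ_Q| = 2.

Equivalence classes: [66=69], [67], [68=70].
Quotient map π: X → X/∼ sends 66 ↦ [66=69], 67 ↦ [67], 68 ↦ [68=70], 69 ↦ [66=69], 70 ↦ [68=70].
For each subset V ⊆ X/∼, compute π^{-1}(V) ⊆ X and check whether π^{-1}(V) ∈ τ. V is open in τ_Q iff π^{-1}(V) ∈ τ.
  V = {}: π^{-1}(V) = ∅ ∈ τ ✓.
  V = {[66=69]}: π^{-1}(V) = {66, 69} ∉ τ ✗.
  V = {[67]}: π^{-1}(V) = {67} ∉ τ ✗.
  V = {[66=69], [67]}: π^{-1}(V) = {66, 67, 69} ∉ τ ✗.
  V = {[68=70]}: π^{-1}(V) = {68, 70} ∉ τ ✗.
  V = {[66=69], [68=70]}: π^{-1}(V) = {66, 68, 69, 70} ∉ τ ✗.
  V = {[67], [68=70]}: π^{-1}(V) = {67, 68, 70} ∉ τ ✗.
  V = {[66=69], [67], [68=70]}: π^{-1}(V) = {66, 67, 68, 69, 70} ∈ τ ✓.
Open sets in the quotient: τ_Q = {{}, {[66=69], [67], [68=70]}} (2 elements).


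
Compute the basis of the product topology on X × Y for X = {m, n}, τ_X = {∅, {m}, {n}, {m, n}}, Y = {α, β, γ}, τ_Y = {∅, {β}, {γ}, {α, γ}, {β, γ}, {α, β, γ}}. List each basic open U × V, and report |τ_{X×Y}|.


Basis B = {∅ × ∅, {m} × {β}, {m} × {γ}, {n} × {β}, {n} × {γ}, {m} × {α, γ}, {m} × {β, γ}, {m, n} × {β}, {m, n} × {γ}, {n} × {α, γ}, {n} × {β, γ}, {m} × {α, β, γ}, {n} × {α, β, γ}, {m, n} × {α, γ}, {m, n} × {β, γ}, {m, n} × {α, β, γ}}; |τ_{X×Y}| = 36.

Enumerate products U × V with U ∈ τ_X, V ∈ τ_Y (deduplicated):
  ∅ × ∅ = {} (∅)
  {m} × {β} = {(m,β)}
  {m} × {γ} = {(m,γ)}
  {n} × {β} = {(n,β)}
  {n} × {γ} = {(n,γ)}
  {m} × {α, γ} = {(m,α), (m,γ)}
  {m} × {β, γ} = {(m,β), (m,γ)}
  {m, n} × {β} = {(m,β), (n,β)}
  {m, n} × {γ} = {(m,γ), (n,γ)}
  {n} × {α, γ} = {(n,α), (n,γ)}
  {n} × {β, γ} = {(n,β), (n,γ)}
  {m} × {α, β, γ} = {(m,α), (m,β), (m,γ)}
  {n} × {α, β, γ} = {(n,α), (n,β), (n,γ)}
  {m, n} × {α, γ} = {(m,α), (m,γ), (n,α), (n,γ)}
  {m, n} × {β, γ} = {(m,β), (m,γ), (n,β), (n,γ)}
  {m, n} × {α, β, γ} = {(m,α), (m,β), (m,γ), (n,α), (n,β), (n,γ)}
These 16 distinct sets form the basis B.
Close under arbitrary unions to get τ_{X×Y}; counting gives |τ_{X×Y}| = 36.


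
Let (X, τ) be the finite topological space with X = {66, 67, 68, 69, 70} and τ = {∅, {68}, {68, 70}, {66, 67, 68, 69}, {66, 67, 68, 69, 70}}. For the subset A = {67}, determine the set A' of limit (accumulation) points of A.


A' = {66, 69}

For each x ∈ X, list the open sets U ∈ τ with x ∈ U, then check whether U ∩ (A ∖ {x}) ≠ ∅ for every such U.
  x = 66: opens ∋ x are {66, 67, 68, 69}, {66, 67, 68, 69, 70}; each meets A ∖ {66}, so x IS a limit point.
  x = 67: open {66, 67, 68, 69} ∋ x has {66, 67, 68, 69} ∩ (A ∖ {67}) = ∅, so x is NOT a limit point.
  x = 68: open {68} ∋ x has {68} ∩ (A ∖ {68}) = ∅, so x is NOT a limit point.
  x = 69: opens ∋ x are {66, 67, 68, 69}, {66, 67, 68, 69, 70}; each meets A ∖ {69}, so x IS a limit point.
  x = 70: open {68, 70} ∋ x has {68, 70} ∩ (A ∖ {70}) = ∅, so x is NOT a limit point.
Collecting: A' = {66, 69}.


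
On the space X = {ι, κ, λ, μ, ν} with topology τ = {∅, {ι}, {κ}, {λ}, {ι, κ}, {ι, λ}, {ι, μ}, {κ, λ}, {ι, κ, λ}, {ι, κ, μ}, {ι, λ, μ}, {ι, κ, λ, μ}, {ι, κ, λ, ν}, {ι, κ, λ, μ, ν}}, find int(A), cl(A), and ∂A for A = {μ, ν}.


int(A) = ∅, cl(A) = {μ, ν}, ∂A = {μ, ν}.

Closed sets in (X, τ) are complements of opens:
  closed(X, τ) = {∅, {μ}, {ν}, {κ, ν}, {λ, ν}, {μ, ν}, {ι, μ, ν}, {κ, λ, ν}, {κ, μ, ν}, {λ, μ, ν}, {ι, κ, μ, ν}, {ι, λ, μ, ν}, {κ, λ, μ, ν}, {ι, κ, λ, μ, ν}}.
int(A) = ⋃ {U ∈ τ : U ⊆ A}. Opens contained in A: ∅.
Taking the union of these: int(A) = ∅.
cl(A) = ⋂ {C closed : A ⊆ C}. Closed sets containing A: {μ, ν}, {ι, μ, ν}, {κ, μ, ν}, {λ, μ, ν}, {ι, κ, μ, ν}, {ι, λ, μ, ν}, {κ, λ, μ, ν}, {ι, κ, λ, μ, ν}.
Intersecting these: cl(A) = {μ, ν}.
∂A = cl(A) ∖ int(A) = {μ, ν} ∖ ∅ = {μ, ν}.


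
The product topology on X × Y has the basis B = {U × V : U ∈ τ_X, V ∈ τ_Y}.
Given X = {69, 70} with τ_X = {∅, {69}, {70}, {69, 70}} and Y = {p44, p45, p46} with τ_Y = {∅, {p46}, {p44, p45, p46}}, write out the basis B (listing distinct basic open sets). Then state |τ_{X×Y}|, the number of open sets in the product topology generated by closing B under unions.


Basis B = {∅ × ∅, {69} × {p46}, {70} × {p46}, {69, 70} × {p46}, {69} × {p44, p45, p46}, {70} × {p44, p45, p46}, {69, 70} × {p44, p45, p46}}; |τ_{X×Y}| = 9.

Enumerate products U × V with U ∈ τ_X, V ∈ τ_Y (deduplicated):
  ∅ × ∅ = {} (∅)
  {69} × {p46} = {(69,p46)}
  {70} × {p46} = {(70,p46)}
  {69, 70} × {p46} = {(69,p46), (70,p46)}
  {69} × {p44, p45, p46} = {(69,p44), (69,p45), (69,p46)}
  {70} × {p44, p45, p46} = {(70,p44), (70,p45), (70,p46)}
  {69, 70} × {p44, p45, p46} = {(69,p44), (69,p45), (69,p46), (70,p44), (70,p45), (70,p46)}
These 7 distinct sets form the basis B.
Close under arbitrary unions to get τ_{X×Y}; counting gives |τ_{X×Y}| = 9.


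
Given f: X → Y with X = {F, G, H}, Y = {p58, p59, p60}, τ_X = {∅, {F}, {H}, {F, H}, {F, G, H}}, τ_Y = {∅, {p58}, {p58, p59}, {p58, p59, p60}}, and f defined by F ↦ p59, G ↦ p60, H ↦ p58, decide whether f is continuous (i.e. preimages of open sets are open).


f IS continuous.

Compute f^{-1}(U) for each U ∈ τ_Y:
  U = ∅: f^{-1}(U) = ∅ ∈ τ_X ✓.
  U = {p58}: f^{-1}(U) = {H} ∈ τ_X ✓.
  U = {p58, p59}: f^{-1}(U) = {F, H} ∈ τ_X ✓.
  U = {p58, p59, p60}: f^{-1}(U) = {F, G, H} ∈ τ_X ✓.
Every preimage lies in τ_X, so f IS continuous.


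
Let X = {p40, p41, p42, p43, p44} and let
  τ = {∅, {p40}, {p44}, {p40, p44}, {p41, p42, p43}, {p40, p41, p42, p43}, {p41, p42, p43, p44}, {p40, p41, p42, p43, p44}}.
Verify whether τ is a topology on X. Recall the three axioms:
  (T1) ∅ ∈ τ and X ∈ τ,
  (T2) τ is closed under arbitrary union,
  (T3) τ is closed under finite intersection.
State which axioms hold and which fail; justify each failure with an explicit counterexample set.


τ IS a topology on X.

Axiom (T1): ∅ ∈ τ? Yes; X ∈ τ? Yes.
Axiom (T2/T3): check pairwise unions and intersections of members of τ.
All pairwise intersections and unions checked — each lies in τ. Therefore τ satisfies (T1), (T2), (T3): it IS a topology on X.


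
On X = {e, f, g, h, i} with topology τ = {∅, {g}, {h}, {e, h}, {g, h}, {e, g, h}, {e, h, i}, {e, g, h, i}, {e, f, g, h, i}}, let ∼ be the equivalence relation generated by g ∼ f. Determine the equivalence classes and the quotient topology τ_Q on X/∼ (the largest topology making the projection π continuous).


X/∼ = {[e], [f=g], [h], [i]}; |τ_Q| = 5.

Equivalence classes: [e], [f=g], [h], [i].
Quotient map π: X → X/∼ sends e ↦ [e], f ↦ [f=g], g ↦ [f=g], h ↦ [h], i ↦ [i].
For each subset V ⊆ X/∼, compute π^{-1}(V) ⊆ X and check whether π^{-1}(V) ∈ τ. V is open in τ_Q iff π^{-1}(V) ∈ τ.
  V = {}: π^{-1}(V) = ∅ ∈ τ ✓.
  V = {[e]}: π^{-1}(V) = {e} ∉ τ ✗.
  V = {[f=g]}: π^{-1}(V) = {f, g} ∉ τ ✗.
  V = {[e], [f=g]}: π^{-1}(V) = {e, f, g} ∉ τ ✗.
  V = {[h]}: π^{-1}(V) = {h} ∈ τ ✓.
  V = {[e], [h]}: π^{-1}(V) = {e, h} ∈ τ ✓.
  V = {[f=g], [h]}: π^{-1}(V) = {f, g, h} ∉ τ ✗.
  V = {[e], [f=g], [h]}: π^{-1}(V) = {e, f, g, h} ∉ τ ✗.
  V = {[i]}: π^{-1}(V) = {i} ∉ τ ✗.
  V = {[e], [i]}: π^{-1}(V) = {e, i} ∉ τ ✗.
  V = {[f=g], [i]}: π^{-1}(V) = {f, g, i} ∉ τ ✗.
  V = {[e], [f=g], [i]}: π^{-1}(V) = {e, f, g, i} ∉ τ ✗.
  V = {[h], [i]}: π^{-1}(V) = {h, i} ∉ τ ✗.
  V = {[e], [h], [i]}: π^{-1}(V) = {e, h, i} ∈ τ ✓.
  V = {[f=g], [h], [i]}: π^{-1}(V) = {f, g, h, i} ∉ τ ✗.
  V = {[e], [f=g], [h], [i]}: π^{-1}(V) = {e, f, g, h, i} ∈ τ ✓.
Open sets in the quotient: τ_Q = {{}, {[h]}, {[e], [h]}, {[e], [h], [i]}, {[e], [f=g], [h], [i]}} (5 elements).


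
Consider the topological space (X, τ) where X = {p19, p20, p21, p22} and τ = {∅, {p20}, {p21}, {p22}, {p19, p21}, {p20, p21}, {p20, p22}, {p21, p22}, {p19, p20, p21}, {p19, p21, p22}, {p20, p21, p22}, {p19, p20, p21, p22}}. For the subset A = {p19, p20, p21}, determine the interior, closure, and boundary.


int(A) = {p19, p20, p21}, cl(A) = {p19, p20, p21}, ∂A = ∅.

Closed sets in (X, τ) are complements of opens:
  closed(X, τ) = {∅, {p19}, {p20}, {p22}, {p19, p20}, {p19, p21}, {p19, p22}, {p20, p22}, {p19, p20, p21}, {p19, p20, p22}, {p19, p21, p22}, {p19, p20, p21, p22}}.
int(A) = ⋃ {U ∈ τ : U ⊆ A}. Opens contained in A: ∅, {p20}, {p21}, {p19, p21}, {p20, p21}, {p19, p20, p21}.
Taking the union of these: int(A) = {p19, p20, p21}.
cl(A) = ⋂ {C closed : A ⊆ C}. Closed sets containing A: {p19, p20, p21}, {p19, p20, p21, p22}.
Intersecting these: cl(A) = {p19, p20, p21}.
∂A = cl(A) ∖ int(A) = {p19, p20, p21} ∖ {p19, p20, p21} = ∅.


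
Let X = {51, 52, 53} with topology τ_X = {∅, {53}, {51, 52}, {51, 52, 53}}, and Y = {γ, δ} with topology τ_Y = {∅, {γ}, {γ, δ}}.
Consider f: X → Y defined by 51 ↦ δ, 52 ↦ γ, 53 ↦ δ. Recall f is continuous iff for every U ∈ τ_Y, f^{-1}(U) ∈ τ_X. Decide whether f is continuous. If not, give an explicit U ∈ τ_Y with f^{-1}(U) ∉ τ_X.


f is NOT continuous.

Compute f^{-1}(U) for each U ∈ τ_Y:
  U = ∅: f^{-1}(U) = ∅ ∈ τ_X ✓.
  U = {γ}: f^{-1}(U) = {52} ∉ τ_X ✗.
  U = {γ, δ}: f^{-1}(U) = {51, 52, 53} ∈ τ_X ✓.
Found U = {γ} with f^{-1}(U) = {52} not in τ_X. Therefore f is NOT continuous.


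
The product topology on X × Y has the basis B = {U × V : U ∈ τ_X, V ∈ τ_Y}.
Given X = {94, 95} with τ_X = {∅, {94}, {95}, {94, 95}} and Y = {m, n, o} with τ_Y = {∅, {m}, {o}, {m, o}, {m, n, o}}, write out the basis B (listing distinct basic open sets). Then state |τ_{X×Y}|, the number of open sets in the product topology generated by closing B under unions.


Basis B = {∅ × ∅, {94} × {m}, {94} × {o}, {95} × {m}, {95} × {o}, {94} × {m, o}, {94, 95} × {m}, {94, 95} × {o}, {95} × {m, o}, {94} × {m, n, o}, {95} × {m, n, o}, {94, 95} × {m, o}, {94, 95} × {m, n, o}}; |τ_{X×Y}| = 25.

Enumerate products U × V with U ∈ τ_X, V ∈ τ_Y (deduplicated):
  ∅ × ∅ = {} (∅)
  {94} × {m} = {(94,m)}
  {94} × {o} = {(94,o)}
  {95} × {m} = {(95,m)}
  {95} × {o} = {(95,o)}
  {94} × {m, o} = {(94,m), (94,o)}
  {94, 95} × {m} = {(94,m), (95,m)}
  {94, 95} × {o} = {(94,o), (95,o)}
  {95} × {m, o} = {(95,m), (95,o)}
  {94} × {m, n, o} = {(94,m), (94,n), (94,o)}
  {95} × {m, n, o} = {(95,m), (95,n), (95,o)}
  {94, 95} × {m, o} = {(94,m), (94,o), (95,m), (95,o)}
  {94, 95} × {m, n, o} = {(94,m), (94,n), (94,o), (95,m), (95,n), (95,o)}
These 13 distinct sets form the basis B.
Close under arbitrary unions to get τ_{X×Y}; counting gives |τ_{X×Y}| = 25.


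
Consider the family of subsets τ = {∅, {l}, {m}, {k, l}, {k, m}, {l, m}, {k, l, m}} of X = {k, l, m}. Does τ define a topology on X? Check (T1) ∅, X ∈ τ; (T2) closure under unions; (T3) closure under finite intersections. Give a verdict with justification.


τ is NOT a topology on X.

Axiom (T1): ∅ ∈ τ? Yes; X ∈ τ? Yes.
Axiom (T2/T3): check pairwise unions and intersections of members of τ.
Counterexample for (T3): {k, l} ∩ {k, m} = {k} ∉ τ. Therefore τ is NOT a topology.


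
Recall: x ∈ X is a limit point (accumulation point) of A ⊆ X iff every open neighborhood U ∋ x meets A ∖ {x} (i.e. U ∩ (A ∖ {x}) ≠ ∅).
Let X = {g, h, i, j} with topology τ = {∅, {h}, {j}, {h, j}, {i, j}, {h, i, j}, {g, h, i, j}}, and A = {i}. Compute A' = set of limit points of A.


A' = {g}

For each x ∈ X, list the open sets U ∈ τ with x ∈ U, then check whether U ∩ (A ∖ {x}) ≠ ∅ for every such U.
  x = g: opens ∋ x are {g, h, i, j}; each meets A ∖ {g}, so x IS a limit point.
  x = h: open {h} ∋ x has {h} ∩ (A ∖ {h}) = ∅, so x is NOT a limit point.
  x = i: open {i, j} ∋ x has {i, j} ∩ (A ∖ {i}) = ∅, so x is NOT a limit point.
  x = j: open {j} ∋ x has {j} ∩ (A ∖ {j}) = ∅, so x is NOT a limit point.
Collecting: A' = {g}.


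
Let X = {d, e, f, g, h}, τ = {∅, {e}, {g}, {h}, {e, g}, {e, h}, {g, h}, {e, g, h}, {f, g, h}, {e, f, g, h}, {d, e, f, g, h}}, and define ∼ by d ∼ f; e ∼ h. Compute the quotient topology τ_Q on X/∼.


X/∼ = {[d=f], [e=h], [g]}; |τ_Q| = 5.

Equivalence classes: [d=f], [e=h], [g].
Quotient map π: X → X/∼ sends d ↦ [d=f], e ↦ [e=h], f ↦ [d=f], g ↦ [g], h ↦ [e=h].
For each subset V ⊆ X/∼, compute π^{-1}(V) ⊆ X and check whether π^{-1}(V) ∈ τ. V is open in τ_Q iff π^{-1}(V) ∈ τ.
  V = {}: π^{-1}(V) = ∅ ∈ τ ✓.
  V = {[d=f]}: π^{-1}(V) = {d, f} ∉ τ ✗.
  V = {[e=h]}: π^{-1}(V) = {e, h} ∈ τ ✓.
  V = {[d=f], [e=h]}: π^{-1}(V) = {d, e, f, h} ∉ τ ✗.
  V = {[g]}: π^{-1}(V) = {g} ∈ τ ✓.
  V = {[d=f], [g]}: π^{-1}(V) = {d, f, g} ∉ τ ✗.
  V = {[e=h], [g]}: π^{-1}(V) = {e, g, h} ∈ τ ✓.
  V = {[d=f], [e=h], [g]}: π^{-1}(V) = {d, e, f, g, h} ∈ τ ✓.
Open sets in the quotient: τ_Q = {{}, {[e=h]}, {[g]}, {[e=h], [g]}, {[d=f], [e=h], [g]}} (5 elements).


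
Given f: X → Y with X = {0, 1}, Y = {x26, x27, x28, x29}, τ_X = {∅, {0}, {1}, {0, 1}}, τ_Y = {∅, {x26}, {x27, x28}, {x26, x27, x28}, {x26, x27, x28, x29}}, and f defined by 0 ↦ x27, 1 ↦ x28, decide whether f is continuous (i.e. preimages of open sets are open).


f IS continuous.

Compute f^{-1}(U) for each U ∈ τ_Y:
  U = ∅: f^{-1}(U) = ∅ ∈ τ_X ✓.
  U = {x26}: f^{-1}(U) = ∅ ∈ τ_X ✓.
  U = {x27, x28}: f^{-1}(U) = {0, 1} ∈ τ_X ✓.
  U = {x26, x27, x28}: f^{-1}(U) = {0, 1} ∈ τ_X ✓.
  U = {x26, x27, x28, x29}: f^{-1}(U) = {0, 1} ∈ τ_X ✓.
Every preimage lies in τ_X, so f IS continuous.


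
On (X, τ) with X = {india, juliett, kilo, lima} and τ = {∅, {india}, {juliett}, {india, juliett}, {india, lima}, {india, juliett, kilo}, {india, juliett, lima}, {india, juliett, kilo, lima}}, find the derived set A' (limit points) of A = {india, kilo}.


A' = {kilo, lima}

For each x ∈ X, list the open sets U ∈ τ with x ∈ U, then check whether U ∩ (A ∖ {x}) ≠ ∅ for every such U.
  x = india: open {india} ∋ x has {india} ∩ (A ∖ {india}) = ∅, so x is NOT a limit point.
  x = juliett: open {juliett} ∋ x has {juliett} ∩ (A ∖ {juliett}) = ∅, so x is NOT a limit point.
  x = kilo: opens ∋ x are {india, juliett, kilo}, {india, juliett, kilo, lima}; each meets A ∖ {kilo}, so x IS a limit point.
  x = lima: opens ∋ x are {india, lima}, {india, juliett, lima}, {india, juliett, kilo, lima}; each meets A ∖ {lima}, so x IS a limit point.
Collecting: A' = {kilo, lima}.


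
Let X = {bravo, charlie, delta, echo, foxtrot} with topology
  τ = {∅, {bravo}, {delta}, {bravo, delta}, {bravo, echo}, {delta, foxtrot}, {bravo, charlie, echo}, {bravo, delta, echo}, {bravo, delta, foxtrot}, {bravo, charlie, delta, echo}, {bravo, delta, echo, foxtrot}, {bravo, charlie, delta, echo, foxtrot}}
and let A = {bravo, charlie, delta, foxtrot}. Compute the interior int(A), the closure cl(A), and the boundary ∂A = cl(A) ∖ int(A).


int(A) = {bravo, delta, foxtrot}, cl(A) = {bravo, charlie, delta, echo, foxtrot}, ∂A = {charlie, echo}.

Closed sets in (X, τ) are complements of opens:
  closed(X, τ) = {∅, {charlie}, {foxtrot}, {charlie, echo}, {charlie, foxtrot}, {delta, foxtrot}, {bravo, charlie, echo}, {charlie, delta, foxtrot}, {charlie, echo, foxtrot}, {bravo, charlie, echo, foxtrot}, {charlie, delta, echo, foxtrot}, {bravo, charlie, delta, echo, foxtrot}}.
int(A) = ⋃ {U ∈ τ : U ⊆ A}. Opens contained in A: ∅, {bravo}, {delta}, {bravo, delta}, {delta, foxtrot}, {bravo, delta, foxtrot}.
Taking the union of these: int(A) = {bravo, delta, foxtrot}.
cl(A) = ⋂ {C closed : A ⊆ C}. Closed sets containing A: {bravo, charlie, delta, echo, foxtrot}.
Intersecting these: cl(A) = {bravo, charlie, delta, echo, foxtrot}.
∂A = cl(A) ∖ int(A) = {bravo, charlie, delta, echo, foxtrot} ∖ {bravo, delta, foxtrot} = {charlie, echo}.


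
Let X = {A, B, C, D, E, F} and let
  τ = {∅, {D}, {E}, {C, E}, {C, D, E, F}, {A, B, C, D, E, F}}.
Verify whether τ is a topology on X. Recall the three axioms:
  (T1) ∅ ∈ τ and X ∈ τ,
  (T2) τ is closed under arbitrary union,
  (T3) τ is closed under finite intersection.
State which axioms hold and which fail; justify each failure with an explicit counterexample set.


τ is NOT a topology on X.

Axiom (T1): ∅ ∈ τ? Yes; X ∈ τ? Yes.
Axiom (T2/T3): check pairwise unions and intersections of members of τ.
Counterexample for (T2): {D} ∪ {E} = {D, E} ∉ τ. Therefore τ is NOT a topology.


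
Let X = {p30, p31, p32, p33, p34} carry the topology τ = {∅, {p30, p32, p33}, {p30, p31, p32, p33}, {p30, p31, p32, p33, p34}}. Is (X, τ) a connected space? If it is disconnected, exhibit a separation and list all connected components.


(X, τ) is connected.

Find clopen sets (U ∈ τ with X ∖ U ∈ τ):
  U = ∅, X ∖ U = {p30, p31, p32, p33, p34} — both open, so U is clopen.
  U = {p30, p31, p32, p33, p34}, X ∖ U = ∅ — both open, so U is clopen.
Only trivial clopens (∅ and X) exist, so (X, τ) is connected.
Compute connected components by grouping points that agree on all clopens:
  component: {p30, p31, p32, p33, p34}


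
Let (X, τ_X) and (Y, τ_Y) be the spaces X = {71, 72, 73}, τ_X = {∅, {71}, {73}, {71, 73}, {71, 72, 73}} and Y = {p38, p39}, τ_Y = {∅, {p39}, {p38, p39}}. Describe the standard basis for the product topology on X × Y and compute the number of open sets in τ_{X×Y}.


Basis B = {∅ × ∅, {71} × {p39}, {73} × {p39}, {71} × {p38, p39}, {71, 73} × {p39}, {73} × {p38, p39}, {71, 72, 73} × {p39}, {71, 73} × {p38, p39}, {71, 72, 73} × {p38, p39}}; |τ_{X×Y}| = 14.

Enumerate products U × V with U ∈ τ_X, V ∈ τ_Y (deduplicated):
  ∅ × ∅ = {} (∅)
  {71} × {p39} = {(71,p39)}
  {73} × {p39} = {(73,p39)}
  {71} × {p38, p39} = {(71,p38), (71,p39)}
  {71, 73} × {p39} = {(71,p39), (73,p39)}
  {73} × {p38, p39} = {(73,p38), (73,p39)}
  {71, 72, 73} × {p39} = {(71,p39), (72,p39), (73,p39)}
  {71, 73} × {p38, p39} = {(71,p38), (71,p39), (73,p38), (73,p39)}
  {71, 72, 73} × {p38, p39} = {(71,p38), (71,p39), (72,p38), (72,p39), (73,p38), (73,p39)}
These 9 distinct sets form the basis B.
Close under arbitrary unions to get τ_{X×Y}; counting gives |τ_{X×Y}| = 14.


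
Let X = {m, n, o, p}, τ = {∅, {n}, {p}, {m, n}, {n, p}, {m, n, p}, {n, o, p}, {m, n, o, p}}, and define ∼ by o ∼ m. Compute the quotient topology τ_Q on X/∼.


X/∼ = {[m=o], [n], [p]}; |τ_Q| = 5.

Equivalence classes: [m=o], [n], [p].
Quotient map π: X → X/∼ sends m ↦ [m=o], n ↦ [n], o ↦ [m=o], p ↦ [p].
For each subset V ⊆ X/∼, compute π^{-1}(V) ⊆ X and check whether π^{-1}(V) ∈ τ. V is open in τ_Q iff π^{-1}(V) ∈ τ.
  V = {}: π^{-1}(V) = ∅ ∈ τ ✓.
  V = {[m=o]}: π^{-1}(V) = {m, o} ∉ τ ✗.
  V = {[n]}: π^{-1}(V) = {n} ∈ τ ✓.
  V = {[m=o], [n]}: π^{-1}(V) = {m, n, o} ∉ τ ✗.
  V = {[p]}: π^{-1}(V) = {p} ∈ τ ✓.
  V = {[m=o], [p]}: π^{-1}(V) = {m, o, p} ∉ τ ✗.
  V = {[n], [p]}: π^{-1}(V) = {n, p} ∈ τ ✓.
  V = {[m=o], [n], [p]}: π^{-1}(V) = {m, n, o, p} ∈ τ ✓.
Open sets in the quotient: τ_Q = {{}, {[n]}, {[p]}, {[n], [p]}, {[m=o], [n], [p]}} (5 elements).


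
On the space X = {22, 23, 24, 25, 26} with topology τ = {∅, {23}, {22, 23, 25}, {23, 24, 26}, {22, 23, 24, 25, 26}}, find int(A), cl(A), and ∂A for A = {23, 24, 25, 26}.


int(A) = {23, 24, 26}, cl(A) = {22, 23, 24, 25, 26}, ∂A = {22, 25}.

Closed sets in (X, τ) are complements of opens:
  closed(X, τ) = {∅, {22, 25}, {24, 26}, {22, 24, 25, 26}, {22, 23, 24, 25, 26}}.
int(A) = ⋃ {U ∈ τ : U ⊆ A}. Opens contained in A: ∅, {23}, {23, 24, 26}.
Taking the union of these: int(A) = {23, 24, 26}.
cl(A) = ⋂ {C closed : A ⊆ C}. Closed sets containing A: {22, 23, 24, 25, 26}.
Intersecting these: cl(A) = {22, 23, 24, 25, 26}.
∂A = cl(A) ∖ int(A) = {22, 23, 24, 25, 26} ∖ {23, 24, 26} = {22, 25}.


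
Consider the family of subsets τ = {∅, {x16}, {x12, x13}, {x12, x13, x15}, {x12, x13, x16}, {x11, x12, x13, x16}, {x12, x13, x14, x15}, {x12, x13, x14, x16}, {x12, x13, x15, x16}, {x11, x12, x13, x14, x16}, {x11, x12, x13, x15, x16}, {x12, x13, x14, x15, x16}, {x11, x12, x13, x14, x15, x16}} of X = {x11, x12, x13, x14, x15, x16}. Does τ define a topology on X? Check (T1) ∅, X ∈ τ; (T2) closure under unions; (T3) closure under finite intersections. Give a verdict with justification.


τ is NOT a topology on X.

Axiom (T1): ∅ ∈ τ? Yes; X ∈ τ? Yes.
Axiom (T2/T3): check pairwise unions and intersections of members of τ.
Counterexample for (T3): {x12, x13, x14, x15} ∩ {x12, x13, x14, x16} = {x12, x13, x14} ∉ τ. Therefore τ is NOT a topology.


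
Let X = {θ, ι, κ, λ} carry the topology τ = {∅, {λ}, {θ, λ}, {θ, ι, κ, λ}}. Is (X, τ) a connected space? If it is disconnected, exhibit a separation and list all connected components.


(X, τ) is connected.

Find clopen sets (U ∈ τ with X ∖ U ∈ τ):
  U = ∅, X ∖ U = {θ, ι, κ, λ} — both open, so U is clopen.
  U = {θ, ι, κ, λ}, X ∖ U = ∅ — both open, so U is clopen.
Only trivial clopens (∅ and X) exist, so (X, τ) is connected.
Compute connected components by grouping points that agree on all clopens:
  component: {θ, ι, κ, λ}


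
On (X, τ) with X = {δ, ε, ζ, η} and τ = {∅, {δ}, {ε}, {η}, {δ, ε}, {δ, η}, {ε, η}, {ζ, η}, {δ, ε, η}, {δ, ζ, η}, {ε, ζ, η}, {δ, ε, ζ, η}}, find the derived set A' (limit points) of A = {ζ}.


A' = ∅

For each x ∈ X, list the open sets U ∈ τ with x ∈ U, then check whether U ∩ (A ∖ {x}) ≠ ∅ for every such U.
  x = δ: open {δ} ∋ x has {δ} ∩ (A ∖ {δ}) = ∅, so x is NOT a limit point.
  x = ε: open {ε} ∋ x has {ε} ∩ (A ∖ {ε}) = ∅, so x is NOT a limit point.
  x = ζ: open {ζ, η} ∋ x has {ζ, η} ∩ (A ∖ {ζ}) = ∅, so x is NOT a limit point.
  x = η: open {η} ∋ x has {η} ∩ (A ∖ {η}) = ∅, so x is NOT a limit point.
Collecting: A' = ∅.


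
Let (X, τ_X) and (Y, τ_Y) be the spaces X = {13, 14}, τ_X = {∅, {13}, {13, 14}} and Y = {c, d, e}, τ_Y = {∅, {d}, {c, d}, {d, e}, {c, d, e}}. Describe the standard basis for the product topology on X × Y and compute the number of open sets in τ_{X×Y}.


Basis B = {∅ × ∅, {13} × {d}, {13} × {c, d}, {13} × {d, e}, {13, 14} × {d}, {13} × {c, d, e}, {13, 14} × {c, d}, {13, 14} × {d, e}, {13, 14} × {c, d, e}}; |τ_{X×Y}| = 14.

Enumerate products U × V with U ∈ τ_X, V ∈ τ_Y (deduplicated):
  ∅ × ∅ = {} (∅)
  {13} × {d} = {(13,d)}
  {13} × {c, d} = {(13,c), (13,d)}
  {13} × {d, e} = {(13,d), (13,e)}
  {13, 14} × {d} = {(13,d), (14,d)}
  {13} × {c, d, e} = {(13,c), (13,d), (13,e)}
  {13, 14} × {c, d} = {(13,c), (13,d), (14,c), (14,d)}
  {13, 14} × {d, e} = {(13,d), (13,e), (14,d), (14,e)}
  {13, 14} × {c, d, e} = {(13,c), (13,d), (13,e), (14,c), (14,d), (14,e)}
These 9 distinct sets form the basis B.
Close under arbitrary unions to get τ_{X×Y}; counting gives |τ_{X×Y}| = 14.


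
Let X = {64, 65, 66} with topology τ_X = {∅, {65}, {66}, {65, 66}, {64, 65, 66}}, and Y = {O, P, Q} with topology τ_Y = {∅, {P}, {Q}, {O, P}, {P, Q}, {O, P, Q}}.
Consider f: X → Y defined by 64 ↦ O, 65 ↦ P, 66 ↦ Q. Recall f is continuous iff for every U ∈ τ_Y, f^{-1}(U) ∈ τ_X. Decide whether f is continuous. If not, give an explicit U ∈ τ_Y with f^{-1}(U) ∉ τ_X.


f is NOT continuous.

Compute f^{-1}(U) for each U ∈ τ_Y:
  U = ∅: f^{-1}(U) = ∅ ∈ τ_X ✓.
  U = {P}: f^{-1}(U) = {65} ∈ τ_X ✓.
  U = {Q}: f^{-1}(U) = {66} ∈ τ_X ✓.
  U = {O, P}: f^{-1}(U) = {64, 65} ∉ τ_X ✗.
  U = {P, Q}: f^{-1}(U) = {65, 66} ∈ τ_X ✓.
  U = {O, P, Q}: f^{-1}(U) = {64, 65, 66} ∈ τ_X ✓.
Found U = {O, P} with f^{-1}(U) = {64, 65} not in τ_X. Therefore f is NOT continuous.


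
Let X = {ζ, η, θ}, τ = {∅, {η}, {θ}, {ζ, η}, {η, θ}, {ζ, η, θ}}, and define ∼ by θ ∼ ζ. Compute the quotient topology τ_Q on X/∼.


X/∼ = {[ζ=θ], [η]}; |τ_Q| = 3.

Equivalence classes: [ζ=θ], [η].
Quotient map π: X → X/∼ sends ζ ↦ [ζ=θ], η ↦ [η], θ ↦ [ζ=θ].
For each subset V ⊆ X/∼, compute π^{-1}(V) ⊆ X and check whether π^{-1}(V) ∈ τ. V is open in τ_Q iff π^{-1}(V) ∈ τ.
  V = {}: π^{-1}(V) = ∅ ∈ τ ✓.
  V = {[ζ=θ]}: π^{-1}(V) = {ζ, θ} ∉ τ ✗.
  V = {[η]}: π^{-1}(V) = {η} ∈ τ ✓.
  V = {[ζ=θ], [η]}: π^{-1}(V) = {ζ, η, θ} ∈ τ ✓.
Open sets in the quotient: τ_Q = {{}, {[η]}, {[ζ=θ], [η]}} (3 elements).


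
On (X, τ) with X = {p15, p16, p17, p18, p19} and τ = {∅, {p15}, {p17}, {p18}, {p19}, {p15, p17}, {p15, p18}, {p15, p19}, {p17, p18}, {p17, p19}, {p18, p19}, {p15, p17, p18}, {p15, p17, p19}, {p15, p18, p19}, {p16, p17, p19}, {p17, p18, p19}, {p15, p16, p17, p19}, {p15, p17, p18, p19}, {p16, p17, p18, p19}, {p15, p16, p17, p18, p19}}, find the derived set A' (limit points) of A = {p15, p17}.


A' = {p16}

For each x ∈ X, list the open sets U ∈ τ with x ∈ U, then check whether U ∩ (A ∖ {x}) ≠ ∅ for every such U.
  x = p15: open {p15} ∋ x has {p15} ∩ (A ∖ {p15}) = ∅, so x is NOT a limit point.
  x = p16: opens ∋ x are {p16, p17, p19}, {p15, p16, p17, p19}, {p16, p17, p18, p19}, {p15, p16, p17, p18, p19}; each meets A ∖ {p16}, so x IS a limit point.
  x = p17: open {p17} ∋ x has {p17} ∩ (A ∖ {p17}) = ∅, so x is NOT a limit point.
  x = p18: open {p18} ∋ x has {p18} ∩ (A ∖ {p18}) = ∅, so x is NOT a limit point.
  x = p19: open {p19} ∋ x has {p19} ∩ (A ∖ {p19}) = ∅, so x is NOT a limit point.
Collecting: A' = {p16}.


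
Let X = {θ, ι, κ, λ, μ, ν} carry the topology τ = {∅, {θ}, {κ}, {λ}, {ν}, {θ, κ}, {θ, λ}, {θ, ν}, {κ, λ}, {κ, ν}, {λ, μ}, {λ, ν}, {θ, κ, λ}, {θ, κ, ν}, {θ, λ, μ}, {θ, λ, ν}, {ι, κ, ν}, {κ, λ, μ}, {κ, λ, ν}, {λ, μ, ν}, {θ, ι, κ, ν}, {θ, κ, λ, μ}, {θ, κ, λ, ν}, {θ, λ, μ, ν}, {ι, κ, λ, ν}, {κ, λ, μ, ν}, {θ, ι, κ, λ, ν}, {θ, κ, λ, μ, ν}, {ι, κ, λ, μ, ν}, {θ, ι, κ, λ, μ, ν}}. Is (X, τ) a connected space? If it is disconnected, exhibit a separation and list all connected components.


(X, τ) is disconnected; components = [{θ}, {λ, μ}, {ι, κ, ν}].

Find clopen sets (U ∈ τ with X ∖ U ∈ τ):
  U = ∅, X ∖ U = {θ, ι, κ, λ, μ, ν} — both open, so U is clopen.
  U = {θ}, X ∖ U = {ι, κ, λ, μ, ν} — both open, so U is clopen.
  U = {λ, μ}, X ∖ U = {θ, ι, κ, ν} — both open, so U is clopen.
  U = {θ, λ, μ}, X ∖ U = {ι, κ, ν} — both open, so U is clopen.
  U = {ι, κ, ν}, X ∖ U = {θ, λ, μ} — both open, so U is clopen.
  U = {θ, ι, κ, ν}, X ∖ U = {λ, μ} — both open, so U is clopen.
  U = {ι, κ, λ, μ, ν}, X ∖ U = {θ} — both open, so U is clopen.
  U = {θ, ι, κ, λ, μ, ν}, X ∖ U = ∅ — both open, so U is clopen.
Nontrivial clopen(s) exist: e.g. {θ, ι, κ, ν}. So (X, τ) is disconnected.
Compute connected components by grouping points that agree on all clopens:
  component: {θ}
  component: {λ, μ}
  component: {ι, κ, ν}


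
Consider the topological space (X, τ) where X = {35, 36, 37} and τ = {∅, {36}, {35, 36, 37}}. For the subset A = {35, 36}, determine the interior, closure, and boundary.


int(A) = {36}, cl(A) = {35, 36, 37}, ∂A = {35, 37}.

Closed sets in (X, τ) are complements of opens:
  closed(X, τ) = {∅, {35, 37}, {35, 36, 37}}.
int(A) = ⋃ {U ∈ τ : U ⊆ A}. Opens contained in A: ∅, {36}.
Taking the union of these: int(A) = {36}.
cl(A) = ⋂ {C closed : A ⊆ C}. Closed sets containing A: {35, 36, 37}.
Intersecting these: cl(A) = {35, 36, 37}.
∂A = cl(A) ∖ int(A) = {35, 36, 37} ∖ {36} = {35, 37}.


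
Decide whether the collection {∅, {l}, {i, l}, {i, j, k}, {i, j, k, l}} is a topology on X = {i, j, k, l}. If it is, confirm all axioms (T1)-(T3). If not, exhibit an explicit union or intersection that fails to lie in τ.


τ is NOT a topology on X.

Axiom (T1): ∅ ∈ τ? Yes; X ∈ τ? Yes.
Axiom (T2/T3): check pairwise unions and intersections of members of τ.
Counterexample for (T3): {i, l} ∩ {i, j, k} = {i} ∉ τ. Therefore τ is NOT a topology.


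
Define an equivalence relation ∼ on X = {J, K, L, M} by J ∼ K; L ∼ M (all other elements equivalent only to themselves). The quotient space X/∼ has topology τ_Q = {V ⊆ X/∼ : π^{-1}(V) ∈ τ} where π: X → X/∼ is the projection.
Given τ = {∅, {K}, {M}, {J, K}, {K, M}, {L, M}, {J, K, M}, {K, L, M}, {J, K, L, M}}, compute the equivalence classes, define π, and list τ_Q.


X/∼ = {[J=K], [L=M]}; |τ_Q| = 4.

Equivalence classes: [J=K], [L=M].
Quotient map π: X → X/∼ sends J ↦ [J=K], K ↦ [J=K], L ↦ [L=M], M ↦ [L=M].
For each subset V ⊆ X/∼, compute π^{-1}(V) ⊆ X and check whether π^{-1}(V) ∈ τ. V is open in τ_Q iff π^{-1}(V) ∈ τ.
  V = {}: π^{-1}(V) = ∅ ∈ τ ✓.
  V = {[J=K]}: π^{-1}(V) = {J, K} ∈ τ ✓.
  V = {[L=M]}: π^{-1}(V) = {L, M} ∈ τ ✓.
  V = {[J=K], [L=M]}: π^{-1}(V) = {J, K, L, M} ∈ τ ✓.
Open sets in the quotient: τ_Q = {{}, {[J=K]}, {[L=M]}, {[J=K], [L=M]}} (4 elements).


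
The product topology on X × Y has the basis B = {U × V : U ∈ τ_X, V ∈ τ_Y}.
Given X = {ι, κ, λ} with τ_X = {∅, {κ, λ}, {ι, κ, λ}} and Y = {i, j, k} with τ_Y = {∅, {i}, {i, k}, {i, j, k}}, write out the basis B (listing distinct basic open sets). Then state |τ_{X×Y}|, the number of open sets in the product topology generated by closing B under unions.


Basis B = {∅ × ∅, {κ, λ} × {i}, {ι, κ, λ} × {i}, {κ, λ} × {i, k}, {ι, κ, λ} × {i, k}, {κ, λ} × {i, j, k}, {ι, κ, λ} × {i, j, k}}; |τ_{X×Y}| = 10.

Enumerate products U × V with U ∈ τ_X, V ∈ τ_Y (deduplicated):
  ∅ × ∅ = {} (∅)
  {κ, λ} × {i} = {(κ,i), (λ,i)}
  {ι, κ, λ} × {i} = {(ι,i), (κ,i), (λ,i)}
  {κ, λ} × {i, k} = {(κ,i), (κ,k), (λ,i), (λ,k)}
  {ι, κ, λ} × {i, k} = {(ι,i), (ι,k), (κ,i), (κ,k), (λ,i), (λ,k)}
  {κ, λ} × {i, j, k} = {(κ,i), (κ,j), (κ,k), (λ,i), (λ,j), (λ,k)}
  {ι, κ, λ} × {i, j, k} = {(ι,i), (ι,j), (ι,k), (κ,i), (κ,j), (κ,k), (λ,i), (λ,j), (λ,k)}
These 7 distinct sets form the basis B.
Close under arbitrary unions to get τ_{X×Y}; counting gives |τ_{X×Y}| = 10.


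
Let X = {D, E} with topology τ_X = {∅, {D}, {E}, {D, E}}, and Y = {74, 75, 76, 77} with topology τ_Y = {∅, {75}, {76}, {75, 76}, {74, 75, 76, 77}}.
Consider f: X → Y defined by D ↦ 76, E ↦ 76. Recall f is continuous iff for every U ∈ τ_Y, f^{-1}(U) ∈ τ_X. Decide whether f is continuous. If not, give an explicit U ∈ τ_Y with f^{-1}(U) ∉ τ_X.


f IS continuous.

Compute f^{-1}(U) for each U ∈ τ_Y:
  U = ∅: f^{-1}(U) = ∅ ∈ τ_X ✓.
  U = {75}: f^{-1}(U) = ∅ ∈ τ_X ✓.
  U = {76}: f^{-1}(U) = {D, E} ∈ τ_X ✓.
  U = {75, 76}: f^{-1}(U) = {D, E} ∈ τ_X ✓.
  U = {74, 75, 76, 77}: f^{-1}(U) = {D, E} ∈ τ_X ✓.
Every preimage lies in τ_X, so f IS continuous.


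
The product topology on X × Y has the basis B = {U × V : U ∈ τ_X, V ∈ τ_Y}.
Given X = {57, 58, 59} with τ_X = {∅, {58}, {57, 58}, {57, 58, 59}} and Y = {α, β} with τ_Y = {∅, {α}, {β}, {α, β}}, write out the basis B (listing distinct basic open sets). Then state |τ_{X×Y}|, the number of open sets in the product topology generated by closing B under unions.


Basis B = {∅ × ∅, {58} × {α}, {58} × {β}, {57, 58} × {α}, {57, 58} × {β}, {58} × {α, β}, {57, 58, 59} × {α}, {57, 58, 59} × {β}, {57, 58} × {α, β}, {57, 58, 59} × {α, β}}; |τ_{X×Y}| = 16.

Enumerate products U × V with U ∈ τ_X, V ∈ τ_Y (deduplicated):
  ∅ × ∅ = {} (∅)
  {58} × {α} = {(58,α)}
  {58} × {β} = {(58,β)}
  {57, 58} × {α} = {(57,α), (58,α)}
  {57, 58} × {β} = {(57,β), (58,β)}
  {58} × {α, β} = {(58,α), (58,β)}
  {57, 58, 59} × {α} = {(57,α), (58,α), (59,α)}
  {57, 58, 59} × {β} = {(57,β), (58,β), (59,β)}
  {57, 58} × {α, β} = {(57,α), (57,β), (58,α), (58,β)}
  {57, 58, 59} × {α, β} = {(57,α), (57,β), (58,α), (58,β), (59,α), (59,β)}
These 10 distinct sets form the basis B.
Close under arbitrary unions to get τ_{X×Y}; counting gives |τ_{X×Y}| = 16.


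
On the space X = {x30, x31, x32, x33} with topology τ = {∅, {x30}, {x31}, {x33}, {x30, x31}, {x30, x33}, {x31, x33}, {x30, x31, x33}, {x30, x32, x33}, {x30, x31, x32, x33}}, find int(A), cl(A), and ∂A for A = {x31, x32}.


int(A) = {x31}, cl(A) = {x31, x32}, ∂A = {x32}.

Closed sets in (X, τ) are complements of opens:
  closed(X, τ) = {∅, {x31}, {x32}, {x30, x32}, {x31, x32}, {x32, x33}, {x30, x31, x32}, {x30, x32, x33}, {x31, x32, x33}, {x30, x31, x32, x33}}.
int(A) = ⋃ {U ∈ τ : U ⊆ A}. Opens contained in A: ∅, {x31}.
Taking the union of these: int(A) = {x31}.
cl(A) = ⋂ {C closed : A ⊆ C}. Closed sets containing A: {x31, x32}, {x30, x31, x32}, {x31, x32, x33}, {x30, x31, x32, x33}.
Intersecting these: cl(A) = {x31, x32}.
∂A = cl(A) ∖ int(A) = {x31, x32} ∖ {x31} = {x32}.


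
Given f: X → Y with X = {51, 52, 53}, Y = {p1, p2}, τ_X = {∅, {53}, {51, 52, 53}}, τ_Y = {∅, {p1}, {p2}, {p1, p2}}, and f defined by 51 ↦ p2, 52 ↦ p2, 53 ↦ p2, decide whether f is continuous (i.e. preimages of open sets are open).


f IS continuous.

Compute f^{-1}(U) for each U ∈ τ_Y:
  U = ∅: f^{-1}(U) = ∅ ∈ τ_X ✓.
  U = {p1}: f^{-1}(U) = ∅ ∈ τ_X ✓.
  U = {p2}: f^{-1}(U) = {51, 52, 53} ∈ τ_X ✓.
  U = {p1, p2}: f^{-1}(U) = {51, 52, 53} ∈ τ_X ✓.
Every preimage lies in τ_X, so f IS continuous.


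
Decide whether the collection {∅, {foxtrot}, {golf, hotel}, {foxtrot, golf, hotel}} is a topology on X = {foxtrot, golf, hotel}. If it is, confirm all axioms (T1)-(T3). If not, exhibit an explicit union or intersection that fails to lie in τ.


τ IS a topology on X.

Axiom (T1): ∅ ∈ τ? Yes; X ∈ τ? Yes.
Axiom (T2/T3): check pairwise unions and intersections of members of τ.
All pairwise intersections and unions checked — each lies in τ. Therefore τ satisfies (T1), (T2), (T3): it IS a topology on X.


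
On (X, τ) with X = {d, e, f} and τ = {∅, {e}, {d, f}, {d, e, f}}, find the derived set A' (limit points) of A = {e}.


A' = ∅

For each x ∈ X, list the open sets U ∈ τ with x ∈ U, then check whether U ∩ (A ∖ {x}) ≠ ∅ for every such U.
  x = d: open {d, f} ∋ x has {d, f} ∩ (A ∖ {d}) = ∅, so x is NOT a limit point.
  x = e: open {e} ∋ x has {e} ∩ (A ∖ {e}) = ∅, so x is NOT a limit point.
  x = f: open {d, f} ∋ x has {d, f} ∩ (A ∖ {f}) = ∅, so x is NOT a limit point.
Collecting: A' = ∅.


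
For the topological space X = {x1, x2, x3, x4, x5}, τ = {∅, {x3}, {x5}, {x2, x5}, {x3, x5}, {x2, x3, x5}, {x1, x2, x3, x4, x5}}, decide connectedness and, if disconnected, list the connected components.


(X, τ) is connected.

Find clopen sets (U ∈ τ with X ∖ U ∈ τ):
  U = ∅, X ∖ U = {x1, x2, x3, x4, x5} — both open, so U is clopen.
  U = {x1, x2, x3, x4, x5}, X ∖ U = ∅ — both open, so U is clopen.
Only trivial clopens (∅ and X) exist, so (X, τ) is connected.
Compute connected components by grouping points that agree on all clopens:
  component: {x1, x2, x3, x4, x5}


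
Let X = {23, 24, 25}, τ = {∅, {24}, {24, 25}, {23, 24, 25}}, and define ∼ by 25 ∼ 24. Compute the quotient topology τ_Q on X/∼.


X/∼ = {[23], [24=25]}; |τ_Q| = 3.

Equivalence classes: [23], [24=25].
Quotient map π: X → X/∼ sends 23 ↦ [23], 24 ↦ [24=25], 25 ↦ [24=25].
For each subset V ⊆ X/∼, compute π^{-1}(V) ⊆ X and check whether π^{-1}(V) ∈ τ. V is open in τ_Q iff π^{-1}(V) ∈ τ.
  V = {}: π^{-1}(V) = ∅ ∈ τ ✓.
  V = {[23]}: π^{-1}(V) = {23} ∉ τ ✗.
  V = {[24=25]}: π^{-1}(V) = {24, 25} ∈ τ ✓.
  V = {[23], [24=25]}: π^{-1}(V) = {23, 24, 25} ∈ τ ✓.
Open sets in the quotient: τ_Q = {{}, {[24=25]}, {[23], [24=25]}} (3 elements).


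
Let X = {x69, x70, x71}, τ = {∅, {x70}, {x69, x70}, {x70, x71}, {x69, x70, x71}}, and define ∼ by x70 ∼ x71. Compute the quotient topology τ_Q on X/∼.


X/∼ = {[x69], [x70=x71]}; |τ_Q| = 3.

Equivalence classes: [x69], [x70=x71].
Quotient map π: X → X/∼ sends x69 ↦ [x69], x70 ↦ [x70=x71], x71 ↦ [x70=x71].
For each subset V ⊆ X/∼, compute π^{-1}(V) ⊆ X and check whether π^{-1}(V) ∈ τ. V is open in τ_Q iff π^{-1}(V) ∈ τ.
  V = {}: π^{-1}(V) = ∅ ∈ τ ✓.
  V = {[x69]}: π^{-1}(V) = {x69} ∉ τ ✗.
  V = {[x70=x71]}: π^{-1}(V) = {x70, x71} ∈ τ ✓.
  V = {[x69], [x70=x71]}: π^{-1}(V) = {x69, x70, x71} ∈ τ ✓.
Open sets in the quotient: τ_Q = {{}, {[x70=x71]}, {[x69], [x70=x71]}} (3 elements).


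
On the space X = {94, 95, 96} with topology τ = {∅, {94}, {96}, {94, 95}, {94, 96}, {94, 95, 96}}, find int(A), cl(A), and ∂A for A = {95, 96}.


int(A) = {96}, cl(A) = {95, 96}, ∂A = {95}.

Closed sets in (X, τ) are complements of opens:
  closed(X, τ) = {∅, {95}, {96}, {94, 95}, {95, 96}, {94, 95, 96}}.
int(A) = ⋃ {U ∈ τ : U ⊆ A}. Opens contained in A: ∅, {96}.
Taking the union of these: int(A) = {96}.
cl(A) = ⋂ {C closed : A ⊆ C}. Closed sets containing A: {95, 96}, {94, 95, 96}.
Intersecting these: cl(A) = {95, 96}.
∂A = cl(A) ∖ int(A) = {95, 96} ∖ {96} = {95}.


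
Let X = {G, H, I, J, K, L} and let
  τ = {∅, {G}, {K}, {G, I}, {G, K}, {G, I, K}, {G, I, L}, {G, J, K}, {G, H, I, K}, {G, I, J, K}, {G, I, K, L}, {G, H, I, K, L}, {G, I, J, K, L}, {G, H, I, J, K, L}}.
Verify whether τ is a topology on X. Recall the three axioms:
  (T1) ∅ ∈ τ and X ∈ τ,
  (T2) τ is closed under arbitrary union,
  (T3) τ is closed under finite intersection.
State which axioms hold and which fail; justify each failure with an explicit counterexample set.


τ is NOT a topology on X.

Axiom (T1): ∅ ∈ τ? Yes; X ∈ τ? Yes.
Axiom (T2/T3): check pairwise unions and intersections of members of τ.
Counterexample for (T2): {G, J, K} ∪ {G, H, I, K} = {G, H, I, J, K} ∉ τ. Therefore τ is NOT a topology.


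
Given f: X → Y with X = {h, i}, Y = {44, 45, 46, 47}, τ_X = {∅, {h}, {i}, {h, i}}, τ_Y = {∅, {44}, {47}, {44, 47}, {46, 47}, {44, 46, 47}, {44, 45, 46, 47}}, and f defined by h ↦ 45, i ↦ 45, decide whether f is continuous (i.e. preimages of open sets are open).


f IS continuous.

Compute f^{-1}(U) for each U ∈ τ_Y:
  U = ∅: f^{-1}(U) = ∅ ∈ τ_X ✓.
  U = {44}: f^{-1}(U) = ∅ ∈ τ_X ✓.
  U = {47}: f^{-1}(U) = ∅ ∈ τ_X ✓.
  U = {44, 47}: f^{-1}(U) = ∅ ∈ τ_X ✓.
  U = {46, 47}: f^{-1}(U) = ∅ ∈ τ_X ✓.
  U = {44, 46, 47}: f^{-1}(U) = ∅ ∈ τ_X ✓.
  U = {44, 45, 46, 47}: f^{-1}(U) = {h, i} ∈ τ_X ✓.
Every preimage lies in τ_X, so f IS continuous.
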